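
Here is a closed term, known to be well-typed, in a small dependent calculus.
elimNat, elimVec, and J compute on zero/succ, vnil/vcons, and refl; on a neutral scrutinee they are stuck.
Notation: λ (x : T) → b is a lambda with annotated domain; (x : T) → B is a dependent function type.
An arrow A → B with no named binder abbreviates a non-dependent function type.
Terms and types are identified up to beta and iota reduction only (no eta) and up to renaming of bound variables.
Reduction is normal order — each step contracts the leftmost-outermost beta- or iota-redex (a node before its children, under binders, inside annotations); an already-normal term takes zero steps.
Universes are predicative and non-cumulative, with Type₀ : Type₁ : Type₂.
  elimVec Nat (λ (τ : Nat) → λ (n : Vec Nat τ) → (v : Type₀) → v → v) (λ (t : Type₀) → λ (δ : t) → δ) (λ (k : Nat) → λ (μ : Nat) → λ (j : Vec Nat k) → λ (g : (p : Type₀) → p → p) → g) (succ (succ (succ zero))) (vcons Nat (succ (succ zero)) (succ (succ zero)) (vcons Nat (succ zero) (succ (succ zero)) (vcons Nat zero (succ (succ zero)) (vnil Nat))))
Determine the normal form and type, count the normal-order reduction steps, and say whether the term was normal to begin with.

reduced normal form:
  λ (τ : Type₀) → λ (n : τ) → n
the term's type:
  (τ : Type₀) → τ → τ
normal-order step count: 16
started in normal form: no
first redex: an elimVec iota-redex


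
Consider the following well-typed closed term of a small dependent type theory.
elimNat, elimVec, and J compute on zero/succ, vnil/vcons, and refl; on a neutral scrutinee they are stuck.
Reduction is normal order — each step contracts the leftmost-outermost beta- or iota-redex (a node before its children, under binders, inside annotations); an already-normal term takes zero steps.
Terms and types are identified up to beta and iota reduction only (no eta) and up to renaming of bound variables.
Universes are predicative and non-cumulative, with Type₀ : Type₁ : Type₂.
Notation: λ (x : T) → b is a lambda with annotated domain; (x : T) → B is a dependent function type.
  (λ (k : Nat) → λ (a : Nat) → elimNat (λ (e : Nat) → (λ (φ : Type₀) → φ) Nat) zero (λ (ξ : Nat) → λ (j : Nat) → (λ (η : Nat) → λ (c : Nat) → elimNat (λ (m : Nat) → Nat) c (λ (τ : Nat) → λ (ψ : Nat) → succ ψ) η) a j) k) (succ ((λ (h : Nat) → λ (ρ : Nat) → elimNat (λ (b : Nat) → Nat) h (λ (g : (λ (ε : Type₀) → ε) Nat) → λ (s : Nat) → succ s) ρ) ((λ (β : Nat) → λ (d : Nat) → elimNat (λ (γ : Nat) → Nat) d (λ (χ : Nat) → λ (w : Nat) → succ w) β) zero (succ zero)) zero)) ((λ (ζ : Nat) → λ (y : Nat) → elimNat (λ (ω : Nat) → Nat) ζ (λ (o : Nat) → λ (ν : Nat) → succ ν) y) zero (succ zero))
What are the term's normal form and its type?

reduced normal form:
  succ (succ zero)
type:
  Nat
observation: the first redex contracted is a beta-redex; the normal form is reached in 40 normal-order steps.


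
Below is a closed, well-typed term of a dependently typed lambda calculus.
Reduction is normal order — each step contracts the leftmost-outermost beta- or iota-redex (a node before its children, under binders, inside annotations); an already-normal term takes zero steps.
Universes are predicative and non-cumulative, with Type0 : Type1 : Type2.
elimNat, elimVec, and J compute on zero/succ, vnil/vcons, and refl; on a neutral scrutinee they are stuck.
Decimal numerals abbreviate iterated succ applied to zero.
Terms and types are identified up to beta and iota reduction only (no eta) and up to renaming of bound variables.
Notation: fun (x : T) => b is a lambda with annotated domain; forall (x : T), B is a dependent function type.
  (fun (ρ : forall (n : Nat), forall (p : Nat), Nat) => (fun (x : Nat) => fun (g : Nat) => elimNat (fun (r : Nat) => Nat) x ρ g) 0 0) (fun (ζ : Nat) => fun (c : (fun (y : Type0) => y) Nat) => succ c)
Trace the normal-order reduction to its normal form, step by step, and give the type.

normal-order reduction sequence:
  (fun (ρ : forall (n : Nat), forall (p : Nat), Nat) => (fun (x : Nat) => fun (g : Nat) => elimNat (fun (r : Nat) => Nat) x ρ g) 0 0) (fun (ζ : Nat) => fun (c : (fun (y : Type0) => y) Nat) => succ c)
  ~> (fun (ρ : Nat) => fun (n : Nat) => elimNat (fun (p : Nat) => Nat) ρ (fun (x : Nat) => fun (g : (fun (r : Type0) => r) Nat) => succ g) n) 0 0
  ~> (fun (ρ : Nat) => elimNat (fun (n : Nat) => Nat) 0 (fun (p : Nat) => fun (x : (fun (g : Type0) => g) Nat) => succ x) ρ) 0
  ~> elimNat (fun (ρ : Nat) => Nat) 0 (fun (n : Nat) => fun (p : (fun (x : Type0) => x) Nat) => succ p) 0
  ~> 0
the term's type:
  Nat


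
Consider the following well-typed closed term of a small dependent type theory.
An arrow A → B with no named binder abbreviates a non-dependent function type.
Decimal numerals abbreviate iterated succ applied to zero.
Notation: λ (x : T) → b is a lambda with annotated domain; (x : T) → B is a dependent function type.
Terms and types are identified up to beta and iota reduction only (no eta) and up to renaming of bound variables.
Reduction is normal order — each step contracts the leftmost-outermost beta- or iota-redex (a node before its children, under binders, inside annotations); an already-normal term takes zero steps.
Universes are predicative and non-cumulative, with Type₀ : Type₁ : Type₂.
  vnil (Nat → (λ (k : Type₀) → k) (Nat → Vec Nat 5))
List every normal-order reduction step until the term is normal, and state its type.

reduction (normal order):
  vnil (Nat → (λ (k : Type₀) → k) (Nat → Vec Nat 5))
  ~> vnil (Nat → Nat → Vec Nat 5)
type:
  Vec (Nat → Nat → Vec Nat 5) 0


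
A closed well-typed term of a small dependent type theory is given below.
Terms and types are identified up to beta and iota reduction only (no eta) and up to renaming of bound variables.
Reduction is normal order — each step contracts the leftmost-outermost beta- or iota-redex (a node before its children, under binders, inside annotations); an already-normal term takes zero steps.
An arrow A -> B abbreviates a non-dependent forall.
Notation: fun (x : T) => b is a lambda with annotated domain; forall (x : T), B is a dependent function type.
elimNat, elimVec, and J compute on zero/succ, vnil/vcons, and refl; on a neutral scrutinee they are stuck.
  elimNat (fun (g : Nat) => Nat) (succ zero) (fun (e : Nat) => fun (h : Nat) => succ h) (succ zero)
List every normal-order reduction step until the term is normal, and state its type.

reduction (normal order):
  elimNat (fun (g : Nat) => Nat) (succ zero) (fun (e : Nat) => fun (h : Nat) => succ h) (succ zero)
  ~> (fun (g : Nat) => fun (e : Nat) => succ e) zero (elimNat (fun (h : Nat) => Nat) (succ zero) (fun (β : Nat) => fun (m : Nat) => succ m) zero)
  ~> (fun (g : Nat) => succ g) (elimNat (fun (e : Nat) => Nat) (succ zero) (fun (h : Nat) => fun (β : Nat) => succ β) zero)
  ~> succ (elimNat (fun (g : Nat) => Nat) (succ zero) (fun (e : Nat) => fun (h : Nat) => succ h) zero)
  ~> succ (succ zero)
the term's type:
  Nat


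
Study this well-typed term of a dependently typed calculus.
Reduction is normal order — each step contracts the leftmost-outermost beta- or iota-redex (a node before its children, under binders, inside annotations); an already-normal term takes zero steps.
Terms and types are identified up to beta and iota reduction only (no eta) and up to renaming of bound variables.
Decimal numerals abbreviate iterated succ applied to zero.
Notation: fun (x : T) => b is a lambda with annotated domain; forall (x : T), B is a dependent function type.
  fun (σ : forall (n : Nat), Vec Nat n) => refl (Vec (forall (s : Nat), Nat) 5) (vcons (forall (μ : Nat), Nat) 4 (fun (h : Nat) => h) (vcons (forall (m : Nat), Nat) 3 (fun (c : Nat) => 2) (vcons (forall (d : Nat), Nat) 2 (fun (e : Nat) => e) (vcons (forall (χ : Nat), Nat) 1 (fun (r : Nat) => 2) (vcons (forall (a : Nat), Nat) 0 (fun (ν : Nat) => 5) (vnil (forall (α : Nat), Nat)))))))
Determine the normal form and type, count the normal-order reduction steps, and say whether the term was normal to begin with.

resulting normal form:
  fun (σ : forall (n : Nat), Vec Nat n) => refl (Vec (forall (s : Nat), Nat) 5) (vcons (forall (μ : Nat), Nat) 4 (fun (h : Nat) => h) (vcons (forall (m : Nat), Nat) 3 (fun (c : Nat) => 2) (vcons (forall (d : Nat), Nat) 2 (fun (e : Nat) => e) (vcons (forall (χ : Nat), Nat) 1 (fun (r : Nat) => 2) (vcons (forall (a : Nat), Nat) 0 (fun (ν : Nat) => 5) (vnil (forall (α : Nat), Nat)))))))
inferred type:
  forall (σ : forall (n : Nat), Vec Nat n), Eq (Vec (forall (s : Nat), Nat) 5) (vcons (forall (μ : Nat), Nat) 4 (fun (h : Nat) => h) (vcons (forall (m : Nat), Nat) 3 (fun (c : Nat) => 2) (vcons (forall (d : Nat), Nat) 2 (fun (e : Nat) => e) (vcons (forall (χ : Nat), Nat) 1 (fun (r : Nat) => 2) (vcons (forall (a : Nat), Nat) 0 (fun (ν : Nat) => 5) (vnil (forall (α : Nat), Nat))))))) (vcons (forall (η : Nat), Nat) 4 (fun (q : Nat) => q) (vcons (forall (β : Nat), Nat) 3 (fun (o : Nat) => 2) (vcons (forall (ζ : Nat), Nat) 2 (fun (u : Nat) => u) (vcons (forall (τ : Nat), Nat) 1 (fun (ε : Nat) => 2) (vcons (forall (j : Nat), Nat) 0 (fun (φ : Nat) => 5) (vnil (forall (ξ : Nat), Nat)))))))
normal-order step count: 0
started in normal form: yes


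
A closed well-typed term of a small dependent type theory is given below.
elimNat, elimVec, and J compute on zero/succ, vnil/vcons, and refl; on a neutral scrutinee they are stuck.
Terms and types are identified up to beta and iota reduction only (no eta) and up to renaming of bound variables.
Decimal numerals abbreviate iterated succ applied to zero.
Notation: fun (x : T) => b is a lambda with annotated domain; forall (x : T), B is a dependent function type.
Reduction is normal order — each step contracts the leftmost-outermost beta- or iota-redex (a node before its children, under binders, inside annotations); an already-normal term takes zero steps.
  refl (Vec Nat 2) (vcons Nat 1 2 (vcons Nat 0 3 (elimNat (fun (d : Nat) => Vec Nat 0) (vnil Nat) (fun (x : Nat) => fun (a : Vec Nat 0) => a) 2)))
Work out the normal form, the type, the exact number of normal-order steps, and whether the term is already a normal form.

normal form:
  refl (Vec Nat 2) (vcons Nat 1 2 (vcons Nat 0 3 (vnil Nat)))
the term's type:
  Eq (Vec Nat 2) (vcons Nat 1 2 (vcons Nat 0 3 (vnil Nat))) (vcons Nat 1 2 (vcons Nat 0 3 (vnil Nat)))
reduction steps (normal order): 7
term was already normal: no
first contracted redex: an elimNat iota-redex


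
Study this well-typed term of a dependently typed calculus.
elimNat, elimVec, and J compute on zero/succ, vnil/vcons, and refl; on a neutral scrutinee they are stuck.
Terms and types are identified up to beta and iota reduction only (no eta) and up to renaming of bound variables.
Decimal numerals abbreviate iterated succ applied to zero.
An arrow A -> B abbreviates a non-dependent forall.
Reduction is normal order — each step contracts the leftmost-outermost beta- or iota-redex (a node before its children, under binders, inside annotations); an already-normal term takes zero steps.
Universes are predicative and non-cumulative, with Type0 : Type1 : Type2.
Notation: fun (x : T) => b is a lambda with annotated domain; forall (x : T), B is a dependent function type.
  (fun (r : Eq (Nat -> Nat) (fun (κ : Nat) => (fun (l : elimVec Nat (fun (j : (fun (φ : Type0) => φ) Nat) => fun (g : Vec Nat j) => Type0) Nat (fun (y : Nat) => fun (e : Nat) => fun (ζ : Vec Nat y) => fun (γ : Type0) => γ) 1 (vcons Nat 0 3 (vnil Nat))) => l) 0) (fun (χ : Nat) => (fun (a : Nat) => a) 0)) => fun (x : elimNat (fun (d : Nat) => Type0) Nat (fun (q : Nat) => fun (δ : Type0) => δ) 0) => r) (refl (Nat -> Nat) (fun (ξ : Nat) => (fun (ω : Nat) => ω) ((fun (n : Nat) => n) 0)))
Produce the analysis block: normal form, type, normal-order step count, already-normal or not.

normal form:
  fun (r : Nat) => refl (Nat -> Nat) (fun (κ : Nat) => 0)
inferred type:
  Nat -> Eq (Nat -> Nat) (fun (r : Nat) => 0) (fun (κ : Nat) => 0)
reduction steps (normal order): 4
already normal: no
first contracted redex: a beta-redex


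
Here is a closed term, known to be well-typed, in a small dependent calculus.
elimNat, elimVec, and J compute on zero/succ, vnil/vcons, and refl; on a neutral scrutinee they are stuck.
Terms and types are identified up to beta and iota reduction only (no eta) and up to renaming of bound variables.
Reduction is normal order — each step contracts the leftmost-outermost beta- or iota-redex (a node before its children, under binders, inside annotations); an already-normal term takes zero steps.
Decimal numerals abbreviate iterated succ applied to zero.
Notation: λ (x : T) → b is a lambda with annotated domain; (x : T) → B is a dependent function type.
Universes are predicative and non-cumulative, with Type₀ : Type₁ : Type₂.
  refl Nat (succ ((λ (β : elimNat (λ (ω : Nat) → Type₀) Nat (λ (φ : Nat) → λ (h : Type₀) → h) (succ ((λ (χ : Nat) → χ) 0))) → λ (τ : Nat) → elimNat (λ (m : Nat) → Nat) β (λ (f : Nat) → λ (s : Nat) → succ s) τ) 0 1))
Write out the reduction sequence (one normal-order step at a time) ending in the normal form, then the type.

reduction (normal order):
  refl Nat (succ ((λ (β : elimNat (λ (ω : Nat) → Type₀) Nat (λ (φ : Nat) → λ (h : Type₀) → h) (succ ((λ (χ : Nat) → χ) 0))) → λ (τ : Nat) → elimNat (λ (m : Nat) → Nat) β (λ (f : Nat) → λ (s : Nat) → succ s) τ) 0 1))
  ~> refl Nat (succ ((λ (β : Nat) → elimNat (λ (ω : Nat) → Nat) 0 (λ (φ : Nat) → λ (h : Nat) → succ h) β) 1))
  ~> refl Nat (succ (elimNat (λ (β : Nat) → Nat) 0 (λ (ω : Nat) → λ (φ : Nat) → succ φ) 1))
  ~> refl Nat (succ ((λ (β : Nat) → λ (ω : Nat) → succ ω) 0 (elimNat (λ (φ : Nat) → Nat) 0 (λ (h : Nat) → λ (χ : Nat) → succ χ) 0)))
  ~> refl Nat (succ ((λ (β : Nat) → succ β) (elimNat (λ (ω : Nat) → Nat) 0 (λ (φ : Nat) → λ (h : Nat) → succ h) 0)))
  ~> refl Nat (succ (succ (elimNat (λ (β : Nat) → Nat) 0 (λ (ω : Nat) → λ (φ : Nat) → succ φ) 0)))
  ~> refl Nat 2
type:
  Eq Nat 2 2


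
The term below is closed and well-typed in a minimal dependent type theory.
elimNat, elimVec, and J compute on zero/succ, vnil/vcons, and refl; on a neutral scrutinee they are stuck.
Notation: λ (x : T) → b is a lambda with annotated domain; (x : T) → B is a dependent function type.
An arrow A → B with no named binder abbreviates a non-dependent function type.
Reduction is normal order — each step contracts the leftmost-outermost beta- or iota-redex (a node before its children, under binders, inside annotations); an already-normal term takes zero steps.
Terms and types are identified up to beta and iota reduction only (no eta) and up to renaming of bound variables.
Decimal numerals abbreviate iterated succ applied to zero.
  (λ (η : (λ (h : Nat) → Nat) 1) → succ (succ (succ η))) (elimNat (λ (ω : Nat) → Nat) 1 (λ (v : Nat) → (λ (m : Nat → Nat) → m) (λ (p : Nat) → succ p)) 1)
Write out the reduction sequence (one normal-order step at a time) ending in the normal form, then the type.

reduction (normal order):
  (λ (η : (λ (h : Nat) → Nat) 1) → succ (succ (succ η))) (elimNat (λ (ω : Nat) → Nat) 1 (λ (v : Nat) → (λ (m : Nat → Nat) → m) (λ (p : Nat) → succ p)) 1)
  ~> succ (succ (succ (elimNat (λ (η : Nat) → Nat) 1 (λ (h : Nat) → (λ (ω : Nat → Nat) → ω) (λ (v : Nat) → succ v)) 1)))
  ~> succ (succ (succ ((λ (η : Nat) → (λ (h : Nat → Nat) → h) (λ (ω : Nat) → succ ω)) 0 (elimNat (λ (v : Nat) → Nat) 1 (λ (m : Nat) → (λ (p : Nat → Nat) → p) (λ (κ : Nat) → succ κ)) 0))))
  ~> succ (succ (succ ((λ (η : Nat → Nat) → η) (λ (h : Nat) → succ h) (elimNat (λ (ω : Nat) → Nat) 1 (λ (v : Nat) → (λ (m : Nat → Nat) → m) (λ (p : Nat) → succ p)) 0))))
  ~> succ (succ (succ ((λ (η : Nat) → succ η) (elimNat (λ (h : Nat) → Nat) 1 (λ (ω : Nat) → (λ (v : Nat → Nat) → v) (λ (m : Nat) → succ m)) 0))))
  ~> succ (succ (succ (succ (elimNat (λ (η : Nat) → Nat) 1 (λ (h : Nat) → (λ (ω : Nat → Nat) → ω) (λ (v : Nat) → succ v)) 0))))
  ~> 5
the term's type:
  Nat


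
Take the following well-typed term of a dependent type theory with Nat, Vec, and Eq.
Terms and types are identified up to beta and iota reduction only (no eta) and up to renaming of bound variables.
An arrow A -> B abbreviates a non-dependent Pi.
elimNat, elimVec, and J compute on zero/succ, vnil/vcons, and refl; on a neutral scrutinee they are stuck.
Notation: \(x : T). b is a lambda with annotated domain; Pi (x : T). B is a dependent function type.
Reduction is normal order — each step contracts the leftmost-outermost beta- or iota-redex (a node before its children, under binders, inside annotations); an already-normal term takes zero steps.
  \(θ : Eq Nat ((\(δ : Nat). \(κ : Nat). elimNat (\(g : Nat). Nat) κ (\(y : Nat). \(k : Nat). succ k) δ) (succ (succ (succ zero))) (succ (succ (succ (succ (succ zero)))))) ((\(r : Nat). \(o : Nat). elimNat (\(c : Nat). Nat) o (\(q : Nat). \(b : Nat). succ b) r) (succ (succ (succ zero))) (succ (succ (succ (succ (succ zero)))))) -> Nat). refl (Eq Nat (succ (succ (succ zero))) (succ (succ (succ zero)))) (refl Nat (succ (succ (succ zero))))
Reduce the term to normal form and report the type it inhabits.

reduced normal form:
  \(θ : Eq Nat (succ (succ (succ (succ (succ (succ (succ (succ zero)))))))) (succ (succ (succ (succ (succ (succ (succ (succ zero)))))))) -> Nat). refl (Eq Nat (succ (succ (succ zero))) (succ (succ (succ zero)))) (refl Nat (succ (succ (succ zero))))
inferred type:
  (Eq Nat (succ (succ (succ (succ (succ (succ (succ (succ zero)))))))) (succ (succ (succ (succ (succ (succ (succ (succ zero)))))))) -> Nat) -> Eq (Eq Nat (succ (succ (succ zero))) (succ (succ (succ zero)))) (refl Nat (succ (succ (succ zero)))) (refl Nat (succ (succ (succ zero))))


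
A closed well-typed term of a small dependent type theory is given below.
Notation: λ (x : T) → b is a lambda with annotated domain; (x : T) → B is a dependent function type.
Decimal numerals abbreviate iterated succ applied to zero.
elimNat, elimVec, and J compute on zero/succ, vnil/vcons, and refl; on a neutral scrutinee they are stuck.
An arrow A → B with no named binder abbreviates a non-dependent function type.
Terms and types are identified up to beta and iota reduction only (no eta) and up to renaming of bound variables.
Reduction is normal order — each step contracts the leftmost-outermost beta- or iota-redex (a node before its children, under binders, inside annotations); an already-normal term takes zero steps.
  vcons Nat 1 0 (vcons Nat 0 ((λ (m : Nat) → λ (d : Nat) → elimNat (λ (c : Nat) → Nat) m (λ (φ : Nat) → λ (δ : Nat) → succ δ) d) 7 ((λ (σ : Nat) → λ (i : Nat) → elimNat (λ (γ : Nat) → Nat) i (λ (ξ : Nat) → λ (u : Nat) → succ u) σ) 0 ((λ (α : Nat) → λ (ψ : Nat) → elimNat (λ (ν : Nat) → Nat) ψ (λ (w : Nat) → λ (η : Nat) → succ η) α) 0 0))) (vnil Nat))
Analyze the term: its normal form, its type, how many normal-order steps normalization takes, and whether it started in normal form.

resulting normal form:
  vcons Nat 1 0 (vcons Nat 0 7 (vnil Nat))
the term's type:
  Vec Nat 2
normal-order step count: 9
already normal: no
first contracted redex: a beta-redex


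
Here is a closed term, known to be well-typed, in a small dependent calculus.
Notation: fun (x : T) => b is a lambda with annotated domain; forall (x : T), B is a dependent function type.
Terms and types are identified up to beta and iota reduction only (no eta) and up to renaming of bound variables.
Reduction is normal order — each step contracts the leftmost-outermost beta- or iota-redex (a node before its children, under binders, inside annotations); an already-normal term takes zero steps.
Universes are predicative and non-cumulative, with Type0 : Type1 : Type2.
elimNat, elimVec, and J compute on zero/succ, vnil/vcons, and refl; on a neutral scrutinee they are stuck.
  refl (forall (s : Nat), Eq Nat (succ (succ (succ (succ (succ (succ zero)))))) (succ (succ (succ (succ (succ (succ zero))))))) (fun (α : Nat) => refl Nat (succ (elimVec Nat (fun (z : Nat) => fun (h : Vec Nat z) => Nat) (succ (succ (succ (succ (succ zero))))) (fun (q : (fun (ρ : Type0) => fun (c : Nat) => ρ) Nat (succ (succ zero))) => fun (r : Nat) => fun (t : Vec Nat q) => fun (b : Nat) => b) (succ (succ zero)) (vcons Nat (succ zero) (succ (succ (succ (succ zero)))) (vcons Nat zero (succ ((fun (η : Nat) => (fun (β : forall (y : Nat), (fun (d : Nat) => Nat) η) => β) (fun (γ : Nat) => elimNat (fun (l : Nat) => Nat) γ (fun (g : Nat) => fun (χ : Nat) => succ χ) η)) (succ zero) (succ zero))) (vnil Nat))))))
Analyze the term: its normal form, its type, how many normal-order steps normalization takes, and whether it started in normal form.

normal form:
  refl (forall (s : Nat), Eq Nat (succ (succ (succ (succ (succ (succ zero)))))) (succ (succ (succ (succ (succ (succ zero))))))) (fun (α : Nat) => refl Nat (succ (succ (succ (succ (succ (succ zero)))))))
inferred type:
  Eq (forall (s : Nat), Eq Nat (succ (succ (succ (succ (succ (succ zero)))))) (succ (succ (succ (succ (succ (succ zero))))))) (fun (α : Nat) => refl Nat (succ (succ (succ (succ (succ (succ zero))))))) (fun (z : Nat) => refl Nat (succ (succ (succ (succ (succ (succ zero)))))))
reduction steps (normal order): 11
started in normal form: no
first contracted redex: an elimVec iota-redex


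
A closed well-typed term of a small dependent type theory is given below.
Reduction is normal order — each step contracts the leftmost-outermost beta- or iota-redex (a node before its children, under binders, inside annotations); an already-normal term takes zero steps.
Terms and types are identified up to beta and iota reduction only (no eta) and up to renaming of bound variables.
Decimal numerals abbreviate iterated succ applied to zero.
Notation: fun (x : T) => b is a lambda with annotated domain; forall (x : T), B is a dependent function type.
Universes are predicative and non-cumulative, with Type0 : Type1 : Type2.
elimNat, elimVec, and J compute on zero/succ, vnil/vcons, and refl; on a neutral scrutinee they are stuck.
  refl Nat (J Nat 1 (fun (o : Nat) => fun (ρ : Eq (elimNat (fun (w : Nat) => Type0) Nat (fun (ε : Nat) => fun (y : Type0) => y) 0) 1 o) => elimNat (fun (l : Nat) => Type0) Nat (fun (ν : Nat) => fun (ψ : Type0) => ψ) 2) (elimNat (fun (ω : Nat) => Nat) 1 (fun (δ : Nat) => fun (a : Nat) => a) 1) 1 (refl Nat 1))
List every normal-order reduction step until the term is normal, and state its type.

normal-order reduction sequence:
  refl Nat (J Nat 1 (fun (o : Nat) => fun (ρ : Eq (elimNat (fun (w : Nat) => Type0) Nat (fun (ε : Nat) => fun (y : Type0) => y) 0) 1 o) => elimNat (fun (l : Nat) => Type0) Nat (fun (ν : Nat) => fun (ψ : Type0) => ψ) 2) (elimNat (fun (ω : Nat) => Nat) 1 (fun (δ : Nat) => fun (a : Nat) => a) 1) 1 (refl Nat 1))
  ~> refl Nat (elimNat (fun (o : Nat) => Nat) 1 (fun (ρ : Nat) => fun (w : Nat) => w) 1)
  ~> refl Nat ((fun (o : Nat) => fun (ρ : Nat) => ρ) 0 (elimNat (fun (w : Nat) => Nat) 1 (fun (ε : Nat) => fun (y : Nat) => y) 0))
  ~> refl Nat ((fun (o : Nat) => o) (elimNat (fun (ρ : Nat) => Nat) 1 (fun (w : Nat) => fun (ε : Nat) => ε) 0))
  ~> refl Nat (elimNat (fun (o : Nat) => Nat) 1 (fun (ρ : Nat) => fun (w : Nat) => w) 0)
  ~> refl Nat 1
the term's type:
  Eq Nat 1 1


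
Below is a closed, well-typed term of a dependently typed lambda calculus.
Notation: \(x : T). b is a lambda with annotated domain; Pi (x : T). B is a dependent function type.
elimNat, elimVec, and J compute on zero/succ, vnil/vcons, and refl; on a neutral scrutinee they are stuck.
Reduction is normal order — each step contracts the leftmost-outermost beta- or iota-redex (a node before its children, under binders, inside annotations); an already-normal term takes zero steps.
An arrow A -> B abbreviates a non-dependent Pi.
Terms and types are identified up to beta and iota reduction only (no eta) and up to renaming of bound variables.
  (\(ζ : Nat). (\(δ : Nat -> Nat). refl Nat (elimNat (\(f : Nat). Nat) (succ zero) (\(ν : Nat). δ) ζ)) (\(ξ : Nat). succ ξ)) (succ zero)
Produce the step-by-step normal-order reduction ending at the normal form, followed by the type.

normal-order reduction sequence:
  (\(ζ : Nat). (\(δ : Nat -> Nat). refl Nat (elimNat (\(f : Nat). Nat) (succ zero) (\(ν : Nat). δ) ζ)) (\(ξ : Nat). succ ξ)) (succ zero)
  ~> (\(ζ : Nat -> Nat). refl Nat (elimNat (\(δ : Nat). Nat) (succ zero) (\(f : Nat). ζ) (succ zero))) (\(ν : Nat). succ ν)
  ~> refl Nat (elimNat (\(ζ : Nat). Nat) (succ zero) (\(δ : Nat). \(f : Nat). succ f) (succ zero))
  ~> refl Nat ((\(ζ : Nat). \(δ : Nat). succ δ) zero (elimNat (\(f : Nat). Nat) (succ zero) (\(ν : Nat). \(ξ : Nat). succ ξ) zero))
  ~> refl Nat ((\(ζ : Nat). succ ζ) (elimNat (\(δ : Nat). Nat) (succ zero) (\(f : Nat). \(ν : Nat). succ ν) zero))
  ~> refl Nat (succ (elimNat (\(ζ : Nat). Nat) (succ zero) (\(δ : Nat). \(f : Nat). succ f) zero))
  ~> refl Nat (succ (succ zero))
the term's type:
  Eq Nat (succ (succ zero)) (succ (succ zero))


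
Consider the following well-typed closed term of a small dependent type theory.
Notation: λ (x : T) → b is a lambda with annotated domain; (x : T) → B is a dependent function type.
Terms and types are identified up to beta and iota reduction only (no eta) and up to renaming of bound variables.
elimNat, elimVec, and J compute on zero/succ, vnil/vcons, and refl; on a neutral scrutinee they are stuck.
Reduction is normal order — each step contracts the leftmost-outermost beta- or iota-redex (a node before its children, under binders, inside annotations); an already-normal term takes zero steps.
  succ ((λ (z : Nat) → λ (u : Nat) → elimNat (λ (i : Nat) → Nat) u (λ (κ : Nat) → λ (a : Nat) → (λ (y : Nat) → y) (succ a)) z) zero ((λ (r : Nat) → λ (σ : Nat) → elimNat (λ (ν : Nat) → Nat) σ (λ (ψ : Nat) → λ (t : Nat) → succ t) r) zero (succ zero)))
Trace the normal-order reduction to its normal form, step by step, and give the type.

normal-order reduction sequence:
  succ ((λ (z : Nat) → λ (u : Nat) → elimNat (λ (i : Nat) → Nat) u (λ (κ : Nat) → λ (a : Nat) → (λ (y : Nat) → y) (succ a)) z) zero ((λ (r : Nat) → λ (σ : Nat) → elimNat (λ (ν : Nat) → Nat) σ (λ (ψ : Nat) → λ (t : Nat) → succ t) r) zero (succ zero)))
  ~> succ ((λ (z : Nat) → elimNat (λ (u : Nat) → Nat) z (λ (i : Nat) → λ (κ : Nat) → (λ (a : Nat) → a) (succ κ)) zero) ((λ (y : Nat) → λ (r : Nat) → elimNat (λ (σ : Nat) → Nat) r (λ (ν : Nat) → λ (ψ : Nat) → succ ψ) y) zero (succ zero)))
  ~> succ (elimNat (λ (z : Nat) → Nat) ((λ (u : Nat) → λ (i : Nat) → elimNat (λ (κ : Nat) → Nat) i (λ (a : Nat) → λ (y : Nat) → succ y) u) zero (succ zero)) (λ (r : Nat) → λ (σ : Nat) → (λ (ν : Nat) → ν) (succ σ)) zero)
  ~> succ ((λ (z : Nat) → λ (u : Nat) → elimNat (λ (i : Nat) → Nat) u (λ (κ : Nat) → λ (a : Nat) → succ a) z) zero (succ zero))
  ~> succ ((λ (z : Nat) → elimNat (λ (u : Nat) → Nat) z (λ (i : Nat) → λ (κ : Nat) → succ κ) zero) (succ zero))
  ~> succ (elimNat (λ (z : Nat) → Nat) (succ zero) (λ (u : Nat) → λ (i : Nat) → succ i) zero)
  ~> succ (succ zero)
inferred type:
  Nat


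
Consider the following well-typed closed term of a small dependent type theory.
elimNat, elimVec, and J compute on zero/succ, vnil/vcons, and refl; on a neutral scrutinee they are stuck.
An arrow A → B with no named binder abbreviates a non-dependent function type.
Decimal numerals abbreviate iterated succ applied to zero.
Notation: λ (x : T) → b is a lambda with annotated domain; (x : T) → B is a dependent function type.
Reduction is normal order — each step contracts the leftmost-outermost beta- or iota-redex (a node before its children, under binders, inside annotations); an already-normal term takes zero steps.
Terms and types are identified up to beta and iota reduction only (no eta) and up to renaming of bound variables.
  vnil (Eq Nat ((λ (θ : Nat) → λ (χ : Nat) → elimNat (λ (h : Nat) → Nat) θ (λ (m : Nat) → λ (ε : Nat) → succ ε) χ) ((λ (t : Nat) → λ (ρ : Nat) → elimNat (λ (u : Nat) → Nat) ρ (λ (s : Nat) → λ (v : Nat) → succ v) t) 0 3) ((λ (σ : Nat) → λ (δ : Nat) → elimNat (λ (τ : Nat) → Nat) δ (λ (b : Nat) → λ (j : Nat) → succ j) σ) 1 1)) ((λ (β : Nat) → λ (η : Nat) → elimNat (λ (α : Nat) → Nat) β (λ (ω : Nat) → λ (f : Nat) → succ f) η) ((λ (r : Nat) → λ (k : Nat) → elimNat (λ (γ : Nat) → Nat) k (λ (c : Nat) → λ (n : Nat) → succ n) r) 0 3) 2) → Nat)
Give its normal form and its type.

reduced normal form:
  vnil (Eq Nat 5 5 → Nat)
the term's type:
  Vec (Eq Nat 5 5 → Nat) 0
observation: 30 normal-order steps separate the term from its normal form.


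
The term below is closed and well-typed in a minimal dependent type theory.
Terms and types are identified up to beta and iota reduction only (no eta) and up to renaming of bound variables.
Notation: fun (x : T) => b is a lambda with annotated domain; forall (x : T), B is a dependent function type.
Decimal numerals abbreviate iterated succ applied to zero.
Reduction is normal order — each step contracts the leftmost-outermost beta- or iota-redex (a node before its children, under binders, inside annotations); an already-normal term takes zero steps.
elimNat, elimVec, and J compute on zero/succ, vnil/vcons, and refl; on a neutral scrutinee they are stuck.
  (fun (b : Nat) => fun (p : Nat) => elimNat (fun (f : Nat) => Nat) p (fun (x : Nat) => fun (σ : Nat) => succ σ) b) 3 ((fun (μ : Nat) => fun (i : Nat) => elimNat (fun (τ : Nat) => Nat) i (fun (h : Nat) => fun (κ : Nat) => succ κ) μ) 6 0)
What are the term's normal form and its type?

reduced normal form:
  9
the term's type:
  Nat
observation: the first redex contracted is a beta-redex; the normal form is reached in 33 normal-order steps.


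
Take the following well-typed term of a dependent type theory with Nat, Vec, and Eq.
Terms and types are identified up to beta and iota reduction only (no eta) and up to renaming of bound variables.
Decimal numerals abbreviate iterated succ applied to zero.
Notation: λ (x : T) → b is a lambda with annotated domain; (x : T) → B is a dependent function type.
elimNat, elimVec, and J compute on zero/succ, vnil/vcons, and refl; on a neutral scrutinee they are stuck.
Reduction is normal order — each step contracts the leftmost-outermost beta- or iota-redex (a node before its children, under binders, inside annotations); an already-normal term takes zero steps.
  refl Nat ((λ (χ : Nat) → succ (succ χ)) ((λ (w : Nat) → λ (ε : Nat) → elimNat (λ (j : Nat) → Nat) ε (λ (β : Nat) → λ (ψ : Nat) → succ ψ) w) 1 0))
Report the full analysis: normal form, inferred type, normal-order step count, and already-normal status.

resulting normal form:
  refl Nat 3
type:
  Eq Nat 3 3
steps to reach normal form (normal order): 7
already normal: no
first redex: a beta-redex


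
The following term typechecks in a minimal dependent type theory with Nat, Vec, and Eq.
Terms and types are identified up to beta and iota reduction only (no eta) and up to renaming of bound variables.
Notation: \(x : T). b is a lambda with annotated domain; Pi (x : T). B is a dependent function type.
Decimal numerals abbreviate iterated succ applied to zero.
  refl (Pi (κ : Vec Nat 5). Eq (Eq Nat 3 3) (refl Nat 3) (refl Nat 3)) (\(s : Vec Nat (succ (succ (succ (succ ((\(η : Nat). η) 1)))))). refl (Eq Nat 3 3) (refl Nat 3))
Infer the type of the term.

inferred type:
  Eq (Pi (κ : Vec Nat 5). Eq (Eq Nat 3 3) (refl Nat 3) (refl Nat 3)) (\(s : Vec Nat 5). refl (Eq Nat 3 3) (refl Nat 3)) (\(η : Vec Nat 5). refl (Eq Nat 3 3) (refl Nat 3))


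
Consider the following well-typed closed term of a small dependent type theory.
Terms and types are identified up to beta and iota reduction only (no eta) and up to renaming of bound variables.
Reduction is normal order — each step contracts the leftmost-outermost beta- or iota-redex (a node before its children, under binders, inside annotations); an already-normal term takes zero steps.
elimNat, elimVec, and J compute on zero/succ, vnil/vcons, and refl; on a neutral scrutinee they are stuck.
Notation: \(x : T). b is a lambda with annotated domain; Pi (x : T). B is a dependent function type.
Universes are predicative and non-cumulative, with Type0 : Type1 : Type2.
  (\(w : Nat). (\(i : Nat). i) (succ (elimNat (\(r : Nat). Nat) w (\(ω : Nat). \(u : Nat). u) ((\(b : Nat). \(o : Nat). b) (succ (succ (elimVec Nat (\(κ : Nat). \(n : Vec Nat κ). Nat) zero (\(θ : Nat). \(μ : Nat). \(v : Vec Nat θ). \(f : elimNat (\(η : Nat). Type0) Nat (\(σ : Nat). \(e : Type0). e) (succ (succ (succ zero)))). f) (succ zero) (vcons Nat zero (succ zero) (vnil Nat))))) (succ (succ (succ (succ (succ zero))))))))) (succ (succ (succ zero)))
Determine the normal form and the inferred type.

normal form:
  succ (succ (succ (succ zero)))
type:
  Nat
observation: the leftmost-outermost redex is a beta-redex, and normalization takes 17 steps.


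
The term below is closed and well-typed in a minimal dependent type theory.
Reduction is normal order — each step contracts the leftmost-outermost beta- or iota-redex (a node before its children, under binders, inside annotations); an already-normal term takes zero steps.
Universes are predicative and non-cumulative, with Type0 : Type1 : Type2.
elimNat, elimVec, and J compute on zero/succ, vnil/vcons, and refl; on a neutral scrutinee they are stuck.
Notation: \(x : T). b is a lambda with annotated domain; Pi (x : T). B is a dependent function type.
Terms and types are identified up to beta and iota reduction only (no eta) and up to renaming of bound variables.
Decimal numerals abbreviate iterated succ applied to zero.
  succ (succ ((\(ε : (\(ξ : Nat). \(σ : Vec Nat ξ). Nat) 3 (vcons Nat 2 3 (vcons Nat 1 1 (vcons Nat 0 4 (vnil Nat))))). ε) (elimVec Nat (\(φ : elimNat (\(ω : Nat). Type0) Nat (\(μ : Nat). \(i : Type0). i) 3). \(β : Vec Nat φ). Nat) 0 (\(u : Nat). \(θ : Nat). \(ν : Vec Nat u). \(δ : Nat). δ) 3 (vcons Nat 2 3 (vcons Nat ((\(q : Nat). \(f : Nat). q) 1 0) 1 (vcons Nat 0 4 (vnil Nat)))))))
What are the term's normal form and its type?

reduced normal form:
  2
the term's type:
  Nat


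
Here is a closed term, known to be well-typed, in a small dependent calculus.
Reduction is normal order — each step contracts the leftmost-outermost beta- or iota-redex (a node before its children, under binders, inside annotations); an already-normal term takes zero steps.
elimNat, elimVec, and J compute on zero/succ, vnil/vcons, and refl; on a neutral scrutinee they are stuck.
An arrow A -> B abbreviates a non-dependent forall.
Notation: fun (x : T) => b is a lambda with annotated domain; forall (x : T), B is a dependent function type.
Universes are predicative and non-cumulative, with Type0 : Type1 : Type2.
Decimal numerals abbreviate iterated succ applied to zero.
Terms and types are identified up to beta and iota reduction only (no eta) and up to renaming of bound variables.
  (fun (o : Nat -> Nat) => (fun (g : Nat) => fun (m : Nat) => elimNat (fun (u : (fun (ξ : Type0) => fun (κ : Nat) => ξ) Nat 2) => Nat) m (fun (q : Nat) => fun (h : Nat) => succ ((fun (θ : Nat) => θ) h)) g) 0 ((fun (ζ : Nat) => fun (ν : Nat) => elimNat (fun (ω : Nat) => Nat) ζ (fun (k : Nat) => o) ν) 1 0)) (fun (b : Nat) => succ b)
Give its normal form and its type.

reduced normal form:
  1
the term's type:
  Nat


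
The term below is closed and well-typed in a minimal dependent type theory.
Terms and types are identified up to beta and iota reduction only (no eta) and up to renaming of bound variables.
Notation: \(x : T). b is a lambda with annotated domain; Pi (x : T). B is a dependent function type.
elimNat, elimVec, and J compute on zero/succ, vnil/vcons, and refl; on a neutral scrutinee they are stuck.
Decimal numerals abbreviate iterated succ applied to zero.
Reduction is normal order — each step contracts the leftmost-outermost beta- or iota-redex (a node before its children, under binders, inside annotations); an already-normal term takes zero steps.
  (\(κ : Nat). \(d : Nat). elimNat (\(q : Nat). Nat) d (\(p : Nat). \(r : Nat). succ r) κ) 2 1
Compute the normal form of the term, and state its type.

resulting normal form:
  3
type:
  Nat


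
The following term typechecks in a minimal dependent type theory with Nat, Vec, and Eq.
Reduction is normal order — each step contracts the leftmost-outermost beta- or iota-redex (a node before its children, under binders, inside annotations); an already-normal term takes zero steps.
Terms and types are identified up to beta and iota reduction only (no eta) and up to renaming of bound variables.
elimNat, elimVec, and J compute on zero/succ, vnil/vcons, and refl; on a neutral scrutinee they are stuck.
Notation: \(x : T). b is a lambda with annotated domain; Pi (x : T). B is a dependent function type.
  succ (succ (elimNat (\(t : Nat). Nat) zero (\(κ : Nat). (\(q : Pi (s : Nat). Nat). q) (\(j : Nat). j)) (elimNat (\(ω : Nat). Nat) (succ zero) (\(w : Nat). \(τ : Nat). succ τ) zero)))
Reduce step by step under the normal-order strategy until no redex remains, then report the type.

normal-order reduction sequence:
  succ (succ (elimNat (\(t : Nat). Nat) zero (\(κ : Nat). (\(q : Pi (s : Nat). Nat). q) (\(j : Nat). j)) (elimNat (\(ω : Nat). Nat) (succ zero) (\(w : Nat). \(τ : Nat). succ τ) zero)))
  ~> succ (succ (elimNat (\(t : Nat). Nat) zero (\(κ : Nat). \(q : Nat). q) (elimNat (\(s : Nat). Nat) (succ zero) (\(j : Nat). \(ω : Nat). succ ω) zero)))
  ~> succ (succ (elimNat (\(t : Nat). Nat) zero (\(κ : Nat). \(q : Nat). q) (succ zero)))
  ~> succ (succ ((\(t : Nat). \(κ : Nat). κ) zero (elimNat (\(q : Nat). Nat) zero (\(s : Nat). \(j : Nat). j) zero)))
  ~> succ (succ ((\(t : Nat). t) (elimNat (\(κ : Nat). Nat) zero (\(q : Nat). \(s : Nat). s) zero)))
  ~> succ (succ (elimNat (\(t : Nat). Nat) zero (\(κ : Nat). \(q : Nat). q) zero))
  ~> succ (succ zero)
type:
  Nat


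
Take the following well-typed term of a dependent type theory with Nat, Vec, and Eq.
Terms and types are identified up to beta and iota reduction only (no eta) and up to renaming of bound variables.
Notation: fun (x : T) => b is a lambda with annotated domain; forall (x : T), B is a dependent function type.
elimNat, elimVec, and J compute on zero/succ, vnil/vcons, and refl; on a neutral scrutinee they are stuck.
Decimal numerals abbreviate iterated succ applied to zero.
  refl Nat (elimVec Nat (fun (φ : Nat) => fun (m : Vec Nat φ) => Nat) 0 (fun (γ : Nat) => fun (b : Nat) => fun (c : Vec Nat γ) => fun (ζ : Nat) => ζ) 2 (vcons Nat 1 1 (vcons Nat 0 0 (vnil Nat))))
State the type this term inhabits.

type:
  Eq Nat 0 0


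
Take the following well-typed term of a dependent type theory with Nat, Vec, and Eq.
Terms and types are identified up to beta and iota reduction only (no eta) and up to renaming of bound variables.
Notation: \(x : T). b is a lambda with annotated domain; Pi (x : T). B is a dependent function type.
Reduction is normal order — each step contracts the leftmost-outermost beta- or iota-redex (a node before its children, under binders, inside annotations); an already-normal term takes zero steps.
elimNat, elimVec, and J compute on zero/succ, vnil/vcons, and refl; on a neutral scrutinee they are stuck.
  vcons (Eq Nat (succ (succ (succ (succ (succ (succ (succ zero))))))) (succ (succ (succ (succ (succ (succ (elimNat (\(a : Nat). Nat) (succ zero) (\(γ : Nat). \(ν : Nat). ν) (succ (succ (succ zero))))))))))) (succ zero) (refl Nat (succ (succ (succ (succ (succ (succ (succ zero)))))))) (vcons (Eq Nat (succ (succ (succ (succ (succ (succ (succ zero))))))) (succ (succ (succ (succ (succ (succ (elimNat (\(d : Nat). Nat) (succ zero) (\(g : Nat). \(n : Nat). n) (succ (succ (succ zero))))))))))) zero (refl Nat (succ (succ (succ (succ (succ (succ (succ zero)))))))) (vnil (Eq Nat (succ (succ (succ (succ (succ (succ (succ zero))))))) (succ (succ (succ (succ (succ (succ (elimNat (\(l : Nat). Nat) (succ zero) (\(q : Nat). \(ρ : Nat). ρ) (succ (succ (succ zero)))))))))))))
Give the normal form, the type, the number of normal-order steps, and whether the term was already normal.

resulting normal form:
  vcons (Eq Nat (succ (succ (succ (succ (succ (succ (succ zero))))))) (succ (succ (succ (succ (succ (succ (succ zero)))))))) (succ zero) (refl Nat (succ (succ (succ (succ (succ (succ (succ zero)))))))) (vcons (Eq Nat (succ (succ (succ (succ (succ (succ (succ zero))))))) (succ (succ (succ (succ (succ (succ (succ zero)))))))) zero (refl Nat (succ (succ (succ (succ (succ (succ (succ zero)))))))) (vnil (Eq Nat (succ (succ (succ (succ (succ (succ (succ zero))))))) (succ (succ (succ (succ (succ (succ (succ zero))))))))))
type:
  Vec (Eq Nat (succ (succ (succ (succ (succ (succ (succ zero))))))) (succ (succ (succ (succ (succ (succ (succ zero)))))))) (succ (succ zero))
normal-order step count: 30
already normal: no
first redex: an elimNat iota-redex
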